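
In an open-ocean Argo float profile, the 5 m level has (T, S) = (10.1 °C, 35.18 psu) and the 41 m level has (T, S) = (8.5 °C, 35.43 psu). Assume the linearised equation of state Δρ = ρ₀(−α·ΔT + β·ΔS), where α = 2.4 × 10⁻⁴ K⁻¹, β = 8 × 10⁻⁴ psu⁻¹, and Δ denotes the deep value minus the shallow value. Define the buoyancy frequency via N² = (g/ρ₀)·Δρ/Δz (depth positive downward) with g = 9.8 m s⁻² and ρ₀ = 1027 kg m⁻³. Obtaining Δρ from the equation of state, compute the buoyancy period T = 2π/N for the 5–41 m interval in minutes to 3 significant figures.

ΔT = -1.6 K, ΔS = +0.25 psu (deep − shallow).
Δρ/ρ₀ = −αΔT + βΔS = 3.84 × 10⁻⁴ + 2.00 × 10⁻⁴ = 5.84 × 10⁻⁴, so Δρ ≈ 0.5998 kg m⁻³.
N² = (g/ρ₀)·Δρ/Δz = g·(Δρ/ρ₀)/Δz = 9.8 × 5.84 × 10⁻⁴ / 36 = 1.5898 × 10⁻⁴ s⁻².
N = √(1.5898 × 10⁻⁴) = 0.012609 rad s⁻¹ → T = 2π/N = 498.31 s = 8.3052 min ≈ 8.31 min.

8.31 min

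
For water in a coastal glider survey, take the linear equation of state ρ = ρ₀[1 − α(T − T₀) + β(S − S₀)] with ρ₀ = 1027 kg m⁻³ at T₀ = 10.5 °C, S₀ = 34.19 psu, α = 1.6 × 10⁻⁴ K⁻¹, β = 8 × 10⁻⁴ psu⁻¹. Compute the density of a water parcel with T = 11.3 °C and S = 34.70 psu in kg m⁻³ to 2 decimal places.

T − T₀ = +0.8 K, S − S₀ = +0.51 psu.
Bracket = 1 − α·(+0.8) + β·(+0.51) = 1 + (2.80 × 10⁻⁴) = 1.0002800.
ρ = 1027 × 1.0002800 = 1027.29 kg m⁻³.

1027.29 kg m⁻³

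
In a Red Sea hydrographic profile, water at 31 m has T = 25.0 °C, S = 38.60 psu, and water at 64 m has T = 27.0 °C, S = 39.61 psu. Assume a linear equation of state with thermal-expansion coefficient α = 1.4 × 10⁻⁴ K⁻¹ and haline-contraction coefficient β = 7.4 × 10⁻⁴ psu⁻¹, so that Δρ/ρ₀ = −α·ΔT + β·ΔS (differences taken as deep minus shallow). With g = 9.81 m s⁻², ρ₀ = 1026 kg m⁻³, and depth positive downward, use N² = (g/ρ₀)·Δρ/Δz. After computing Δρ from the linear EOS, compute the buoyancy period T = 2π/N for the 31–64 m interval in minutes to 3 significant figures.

ΔT = +2.0 K, ΔS = +1.01 psu (deep − shallow).
Δρ/ρ₀ = −αΔT + βΔS = -2.80 × 10⁻⁴ + 7.474 × 10⁻⁴ = 4.674 × 10⁻⁴, so Δρ ≈ 0.4796 kg m⁻³.
N² = (g/ρ₀)·Δρ/Δz = g·(Δρ/ρ₀)/Δz = 9.81 × 4.674 × 10⁻⁴ / 33 = 1.3895 × 10⁻⁴ s⁻².
N = √(1.3895 × 10⁻⁴) = 0.011788 rad s⁻¹ → T = 2π/N = 533.02 s = 8.8837 min ≈ 8.88 min.

8.88 min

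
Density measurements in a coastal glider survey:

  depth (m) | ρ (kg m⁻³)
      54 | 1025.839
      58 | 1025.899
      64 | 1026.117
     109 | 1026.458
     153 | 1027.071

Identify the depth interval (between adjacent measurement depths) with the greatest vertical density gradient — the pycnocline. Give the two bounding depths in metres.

58–64 m

Compute the density gradient over each adjacent pair:
  54–58 m: Δρ/Δz = 0.060/4 = 0.015 kg m⁻⁴
  58–64 m: Δρ/Δz = 0.218/6 = 0.036 kg m⁻⁴
  64–109 m: Δρ/Δz = 0.341/45 = 7.6 × 10⁻³ kg m⁻⁴
  109–153 m: Δρ/Δz = 0.613/44 = 0.014 kg m⁻⁴
The largest gradient is in the 58–64 m interval — the pycnocline.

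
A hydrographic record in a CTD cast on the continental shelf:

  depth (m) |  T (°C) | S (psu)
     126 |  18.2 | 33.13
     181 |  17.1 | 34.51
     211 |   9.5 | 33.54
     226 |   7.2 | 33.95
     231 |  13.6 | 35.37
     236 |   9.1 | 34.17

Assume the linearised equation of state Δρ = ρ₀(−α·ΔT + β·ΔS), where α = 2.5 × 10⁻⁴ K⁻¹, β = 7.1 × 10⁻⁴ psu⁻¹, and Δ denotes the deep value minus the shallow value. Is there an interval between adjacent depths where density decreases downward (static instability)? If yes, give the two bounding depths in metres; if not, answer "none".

Evaluate Δρ/ρ₀ = −αΔT + βΔS across each adjacent pair:
  126–181 m: −αΔT+βΔS = −(2.5 × 10⁻⁴)(-1.1)+(7.1 × 10⁻⁴)(+1.38) = 1.3 × 10⁻³ → stable
  181–211 m: −αΔT+βΔS = −(2.5 × 10⁻⁴)(-7.6)+(7.1 × 10⁻⁴)(-0.97) = 1.2 × 10⁻³ → stable
  211–226 m: −αΔT+βΔS = −(2.5 × 10⁻⁴)(-2.3)+(7.1 × 10⁻⁴)(+0.41) = 8.7 × 10⁻⁴ → stable
  226–231 m: −αΔT+βΔS = −(2.5 × 10⁻⁴)(+6.4)+(7.1 × 10⁻⁴)(+1.42) = -5.9 × 10⁻⁴ → UNSTABLE
  231–236 m: −αΔT+βΔS = −(2.5 × 10⁻⁴)(-4.5)+(7.1 × 10⁻⁴)(-1.20) = 2.7 × 10⁻⁴ → stable
The 226–231 m interval has Δρ < 0: lighter water underlies denser water.

226–231 m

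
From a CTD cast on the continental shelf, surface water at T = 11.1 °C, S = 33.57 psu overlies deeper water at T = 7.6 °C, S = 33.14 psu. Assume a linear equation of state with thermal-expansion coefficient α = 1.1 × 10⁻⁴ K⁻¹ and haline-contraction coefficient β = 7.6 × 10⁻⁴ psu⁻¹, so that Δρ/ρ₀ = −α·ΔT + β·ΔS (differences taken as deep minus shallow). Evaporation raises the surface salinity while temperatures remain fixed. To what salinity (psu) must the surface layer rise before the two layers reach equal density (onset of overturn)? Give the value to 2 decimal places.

Neutral buoyancy requires −α(T_deep − T_surf) + β(S_deep − S_surf′) = 0.
S_surf′ = S_deep − (α/β)·ΔT = 33.14 − (1.1 × 10⁻⁴/7.6 × 10⁻⁴)·(-3.5) = 33.6466 psu.
Increase required: 33.6466 − 33.57 = 0.0766 psu.

33.65 psu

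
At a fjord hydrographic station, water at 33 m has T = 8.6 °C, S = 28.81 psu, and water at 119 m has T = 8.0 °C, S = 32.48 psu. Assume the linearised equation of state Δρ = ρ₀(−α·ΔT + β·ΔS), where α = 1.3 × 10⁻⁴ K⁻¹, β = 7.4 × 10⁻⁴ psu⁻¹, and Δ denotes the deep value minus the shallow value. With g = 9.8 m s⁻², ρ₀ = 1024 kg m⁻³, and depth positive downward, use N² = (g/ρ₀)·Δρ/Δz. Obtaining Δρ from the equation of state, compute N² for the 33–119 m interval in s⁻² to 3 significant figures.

ΔT = -0.6 K, ΔS = +3.67 psu (deep − shallow).
Δρ/ρ₀ = −αΔT + βΔS = 7.80 × 10⁻⁵ + 2.7158 × 10⁻³ = 2.7938 × 10⁻³, so Δρ ≈ 2.861 kg m⁻³.
N² = (g/ρ₀)·Δρ/Δz = g·(Δρ/ρ₀)/Δz = 9.8 × 2.7938 × 10⁻³ / 86 = 3.1836 × 10⁻⁴ s⁻² ≈ 3.18 × 10⁻⁴ s⁻².

3.18 × 10⁻⁴ s⁻²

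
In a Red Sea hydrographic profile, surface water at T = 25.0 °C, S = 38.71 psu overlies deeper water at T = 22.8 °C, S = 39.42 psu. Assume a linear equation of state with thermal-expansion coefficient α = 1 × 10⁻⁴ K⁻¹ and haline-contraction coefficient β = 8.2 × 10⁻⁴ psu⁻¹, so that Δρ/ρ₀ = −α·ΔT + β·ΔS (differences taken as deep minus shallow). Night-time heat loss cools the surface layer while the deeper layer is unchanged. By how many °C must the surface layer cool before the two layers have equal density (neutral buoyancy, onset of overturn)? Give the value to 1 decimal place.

Neutral buoyancy requires Δρ = 0, i.e. −α(T_deep − T_surf′) + β(S_deep − S_surf) = 0.
T_surf′ = T_deep − (β/α)·ΔS = 22.8 − (8.2 × 10⁻⁴/1 × 10⁻⁴)·(+0.71) = 16.978 °C.
Cooling required: 25.0 − (16.978) = 8.022 °C.

8.0 °C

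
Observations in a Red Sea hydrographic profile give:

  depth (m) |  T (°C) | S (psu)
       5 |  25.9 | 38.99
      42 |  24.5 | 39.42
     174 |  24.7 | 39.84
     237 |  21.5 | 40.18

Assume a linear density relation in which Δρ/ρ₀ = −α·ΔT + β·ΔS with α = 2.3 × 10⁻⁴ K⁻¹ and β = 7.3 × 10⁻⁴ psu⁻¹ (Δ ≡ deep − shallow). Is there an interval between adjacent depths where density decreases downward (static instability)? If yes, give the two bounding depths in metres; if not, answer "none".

none

Evaluate Δρ/ρ₀ = −αΔT + βΔS across each adjacent pair:
  5–42 m: −αΔT+βΔS = −(2.3 × 10⁻⁴)(-1.4)+(7.3 × 10⁻⁴)(+0.43) = 6.4 × 10⁻⁴ → stable
  42–174 m: −αΔT+βΔS = −(2.3 × 10⁻⁴)(+0.2)+(7.3 × 10⁻⁴)(+0.42) = 2.6 × 10⁻⁴ → stable
  174–237 m: −αΔT+βΔS = −(2.3 × 10⁻⁴)(-3.2)+(7.3 × 10⁻⁴)(+0.34) = 9.8 × 10⁻⁴ → stable
Every interval has Δρ > 0: the column is stably stratified throughout.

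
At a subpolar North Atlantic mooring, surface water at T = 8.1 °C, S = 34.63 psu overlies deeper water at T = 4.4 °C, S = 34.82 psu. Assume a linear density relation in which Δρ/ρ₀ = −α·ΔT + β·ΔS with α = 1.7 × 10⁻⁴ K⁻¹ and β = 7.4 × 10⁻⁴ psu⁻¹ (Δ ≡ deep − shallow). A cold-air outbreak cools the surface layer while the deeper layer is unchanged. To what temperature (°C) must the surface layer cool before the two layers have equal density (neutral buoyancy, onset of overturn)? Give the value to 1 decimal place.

3.6 °C

Neutral buoyancy requires Δρ = 0, i.e. −α(T_deep − T_surf′) + β(S_deep − S_surf) = 0.
T_surf′ = T_deep − (β/α)·ΔS = 4.4 − (7.4 × 10⁻⁴/1.7 × 10⁻⁴)·(+0.19) = 3.573 °C.
Cooling required: 8.1 − (3.573) = 4.527 °C.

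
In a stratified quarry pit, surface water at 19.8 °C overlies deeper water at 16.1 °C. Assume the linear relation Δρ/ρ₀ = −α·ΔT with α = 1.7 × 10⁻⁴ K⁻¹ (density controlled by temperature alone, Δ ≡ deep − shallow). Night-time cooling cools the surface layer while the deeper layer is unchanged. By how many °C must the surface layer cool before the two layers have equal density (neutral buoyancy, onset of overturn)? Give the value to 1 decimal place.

With temperature the only control, equal density requires T_surf′ = T_deep.
T_surf′ = 16.1 °C.
Cooling required: 19.8 − 16.1 = 3.7 °C.

3.7 °C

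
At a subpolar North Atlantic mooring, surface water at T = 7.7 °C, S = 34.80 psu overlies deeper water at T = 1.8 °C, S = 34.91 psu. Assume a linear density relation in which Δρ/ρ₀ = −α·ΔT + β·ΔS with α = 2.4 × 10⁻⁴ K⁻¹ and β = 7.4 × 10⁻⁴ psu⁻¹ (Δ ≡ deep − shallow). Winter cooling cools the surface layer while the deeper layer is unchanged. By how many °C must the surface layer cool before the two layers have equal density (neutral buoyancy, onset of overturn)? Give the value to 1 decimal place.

Neutral buoyancy requires Δρ = 0, i.e. −α(T_deep − T_surf′) + β(S_deep − S_surf) = 0.
T_surf′ = T_deep − (β/α)·ΔS = 1.8 − (7.4 × 10⁻⁴/2.4 × 10⁻⁴)·(+0.11) = 1.461 °C.
Cooling required: 7.7 − (1.461) = 6.239 °C.

6.2 °C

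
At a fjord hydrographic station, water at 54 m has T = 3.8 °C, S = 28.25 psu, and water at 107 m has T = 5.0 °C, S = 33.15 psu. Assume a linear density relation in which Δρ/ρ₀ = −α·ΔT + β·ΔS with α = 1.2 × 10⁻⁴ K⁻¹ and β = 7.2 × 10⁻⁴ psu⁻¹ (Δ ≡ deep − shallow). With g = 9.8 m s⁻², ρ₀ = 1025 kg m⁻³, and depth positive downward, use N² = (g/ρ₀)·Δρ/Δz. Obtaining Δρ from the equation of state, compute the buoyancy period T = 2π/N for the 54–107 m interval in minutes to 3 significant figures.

ΔT = +1.2 K, ΔS = +4.90 psu (deep − shallow).
Δρ/ρ₀ = −αΔT + βΔS = -1.44 × 10⁻⁴ + 3.528 × 10⁻³ = 3.384 × 10⁻³, so Δρ ≈ 3.469 kg m⁻³.
N² = (g/ρ₀)·Δρ/Δz = g·(Δρ/ρ₀)/Δz = 9.8 × 3.384 × 10⁻³ / 53 = 6.2572 × 10⁻⁴ s⁻².
N = √(6.2572 × 10⁻⁴) = 0.025014 rad s⁻¹ → T = 2π/N = 251.19 s = 4.1865 min ≈ 4.19 min.

4.19 min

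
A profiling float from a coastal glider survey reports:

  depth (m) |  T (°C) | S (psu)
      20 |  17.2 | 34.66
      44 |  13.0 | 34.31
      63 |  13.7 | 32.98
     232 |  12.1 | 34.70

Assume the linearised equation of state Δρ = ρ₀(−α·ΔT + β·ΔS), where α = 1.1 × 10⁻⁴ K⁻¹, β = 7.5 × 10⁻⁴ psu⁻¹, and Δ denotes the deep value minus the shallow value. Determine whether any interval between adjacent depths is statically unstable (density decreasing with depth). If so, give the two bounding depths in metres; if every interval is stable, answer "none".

Evaluate Δρ/ρ₀ = −αΔT + βΔS across each adjacent pair:
  20–44 m: −αΔT+βΔS = −(1.1 × 10⁻⁴)(-4.2)+(7.5 × 10⁻⁴)(-0.35) = 2.0 × 10⁻⁴ → stable
  44–63 m: −αΔT+βΔS = −(1.1 × 10⁻⁴)(+0.7)+(7.5 × 10⁻⁴)(-1.33) = -1.1 × 10⁻³ → UNSTABLE
  63–232 m: −αΔT+βΔS = −(1.1 × 10⁻⁴)(-1.6)+(7.5 × 10⁻⁴)(+1.72) = 1.5 × 10⁻³ → stable
The 44–63 m interval has Δρ < 0: lighter water underlies denser water.

44–63 m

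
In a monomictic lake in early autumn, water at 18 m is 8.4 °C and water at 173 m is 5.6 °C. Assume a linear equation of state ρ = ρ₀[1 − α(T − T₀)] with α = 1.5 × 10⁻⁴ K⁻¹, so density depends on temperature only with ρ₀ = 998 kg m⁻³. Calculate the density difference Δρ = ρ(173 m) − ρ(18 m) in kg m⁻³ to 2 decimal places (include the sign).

+0.42 kg m⁻³

ΔT = -2.8 K, Δρ/ρ₀ = −αΔT = 4.20 × 10⁻⁴.
Δρ = 998 × (4.20 × 10⁻⁴) = +0.42 kg m⁻³.
Positive Δρ: denser below, stable.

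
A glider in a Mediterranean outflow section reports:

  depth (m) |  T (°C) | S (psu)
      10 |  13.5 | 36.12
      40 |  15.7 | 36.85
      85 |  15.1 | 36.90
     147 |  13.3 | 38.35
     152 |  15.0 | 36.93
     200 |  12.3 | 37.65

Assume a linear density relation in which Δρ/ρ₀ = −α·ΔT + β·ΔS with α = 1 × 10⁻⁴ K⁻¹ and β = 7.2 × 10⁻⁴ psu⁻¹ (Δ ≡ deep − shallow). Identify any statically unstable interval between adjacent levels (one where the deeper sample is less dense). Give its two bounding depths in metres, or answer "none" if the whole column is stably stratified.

147–152 m

Evaluate Δρ/ρ₀ = −αΔT + βΔS across each adjacent pair:
  10–40 m: −αΔT+βΔS = −(1 × 10⁻⁴)(+2.2)+(7.2 × 10⁻⁴)(+0.73) = 3.1 × 10⁻⁴ → stable
  40–85 m: −αΔT+βΔS = −(1 × 10⁻⁴)(-0.6)+(7.2 × 10⁻⁴)(+0.05) = 9.6 × 10⁻⁵ → stable
  85–147 m: −αΔT+βΔS = −(1 × 10⁻⁴)(-1.8)+(7.2 × 10⁻⁴)(+1.45) = 1.2 × 10⁻³ → stable
  147–152 m: −αΔT+βΔS = −(1 × 10⁻⁴)(+1.7)+(7.2 × 10⁻⁴)(-1.42) = -1.2 × 10⁻³ → UNSTABLE
  152–200 m: −αΔT+βΔS = −(1 × 10⁻⁴)(-2.7)+(7.2 × 10⁻⁴)(+0.72) = 7.9 × 10⁻⁴ → stable
The 147–152 m interval has Δρ < 0: lighter water underlies denser water.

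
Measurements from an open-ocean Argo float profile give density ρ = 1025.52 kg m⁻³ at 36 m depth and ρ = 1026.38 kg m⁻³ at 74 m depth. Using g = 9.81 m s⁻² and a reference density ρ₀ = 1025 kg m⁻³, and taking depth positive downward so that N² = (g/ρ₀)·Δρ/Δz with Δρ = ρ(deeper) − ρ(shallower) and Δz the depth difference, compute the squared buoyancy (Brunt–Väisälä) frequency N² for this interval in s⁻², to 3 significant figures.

Δρ = 1026.38 − 1025.52 = 0.86 kg m⁻³ over Δz = 74 − 36 = 38 m.
N² = (9.81/1025) × (0.86/38) = 2.1660 × 10⁻⁴ s⁻² ≈ 2.17 × 10⁻⁴ s⁻².

2.17 × 10⁻⁴ s⁻²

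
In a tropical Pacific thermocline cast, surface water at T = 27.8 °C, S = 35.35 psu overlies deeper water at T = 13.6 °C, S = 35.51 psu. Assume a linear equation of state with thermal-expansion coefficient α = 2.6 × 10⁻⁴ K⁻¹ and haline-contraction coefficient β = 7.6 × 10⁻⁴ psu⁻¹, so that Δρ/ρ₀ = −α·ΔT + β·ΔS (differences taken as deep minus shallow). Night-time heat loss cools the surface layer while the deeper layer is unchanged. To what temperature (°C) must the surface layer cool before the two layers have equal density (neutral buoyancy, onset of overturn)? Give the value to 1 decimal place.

13.1 °C

Neutral buoyancy requires Δρ = 0, i.e. −α(T_deep − T_surf′) + β(S_deep − S_surf) = 0.
T_surf′ = T_deep − (β/α)·ΔS = 13.6 − (7.6 × 10⁻⁴/2.6 × 10⁻⁴)·(+0.16) = 13.132 °C.
Cooling required: 27.8 − (13.132) = 14.668 °C.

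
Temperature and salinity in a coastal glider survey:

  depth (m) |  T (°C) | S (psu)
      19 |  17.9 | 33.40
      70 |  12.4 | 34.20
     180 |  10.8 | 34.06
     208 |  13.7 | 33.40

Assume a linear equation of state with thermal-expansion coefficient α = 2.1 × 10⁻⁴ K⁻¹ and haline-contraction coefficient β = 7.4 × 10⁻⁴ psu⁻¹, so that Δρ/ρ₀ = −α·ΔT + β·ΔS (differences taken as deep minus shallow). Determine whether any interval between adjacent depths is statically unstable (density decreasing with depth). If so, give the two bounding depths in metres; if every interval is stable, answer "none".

Evaluate Δρ/ρ₀ = −αΔT + βΔS across each adjacent pair:
  19–70 m: −αΔT+βΔS = −(2.1 × 10⁻⁴)(-5.5)+(7.4 × 10⁻⁴)(+0.80) = 1.7 × 10⁻³ → stable
  70–180 m: −αΔT+βΔS = −(2.1 × 10⁻⁴)(-1.6)+(7.4 × 10⁻⁴)(-0.14) = 2.3 × 10⁻⁴ → stable
  180–208 m: −αΔT+βΔS = −(2.1 × 10⁻⁴)(+2.9)+(7.4 × 10⁻⁴)(-0.66) = -1.1 × 10⁻³ → UNSTABLE
The 180–208 m interval has Δρ < 0: lighter water underlies denser water.

180–208 m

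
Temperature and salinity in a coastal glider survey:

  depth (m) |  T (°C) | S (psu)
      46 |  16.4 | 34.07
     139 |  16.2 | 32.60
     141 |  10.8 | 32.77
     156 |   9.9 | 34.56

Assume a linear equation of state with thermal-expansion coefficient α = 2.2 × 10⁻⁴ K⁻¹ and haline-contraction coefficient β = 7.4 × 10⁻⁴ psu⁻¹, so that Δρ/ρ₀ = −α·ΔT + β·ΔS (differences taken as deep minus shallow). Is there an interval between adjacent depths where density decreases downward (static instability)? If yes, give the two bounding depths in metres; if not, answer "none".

46–139 m

Evaluate Δρ/ρ₀ = −αΔT + βΔS across each adjacent pair:
  46–139 m: −αΔT+βΔS = −(2.2 × 10⁻⁴)(-0.2)+(7.4 × 10⁻⁴)(-1.47) = -1.0 × 10⁻³ → UNSTABLE
  139–141 m: −αΔT+βΔS = −(2.2 × 10⁻⁴)(-5.4)+(7.4 × 10⁻⁴)(+0.17) = 1.3 × 10⁻³ → stable
  141–156 m: −αΔT+βΔS = −(2.2 × 10⁻⁴)(-0.9)+(7.4 × 10⁻⁴)(+1.79) = 1.5 × 10⁻³ → stable
The 46–139 m interval has Δρ < 0: lighter water underlies denser water.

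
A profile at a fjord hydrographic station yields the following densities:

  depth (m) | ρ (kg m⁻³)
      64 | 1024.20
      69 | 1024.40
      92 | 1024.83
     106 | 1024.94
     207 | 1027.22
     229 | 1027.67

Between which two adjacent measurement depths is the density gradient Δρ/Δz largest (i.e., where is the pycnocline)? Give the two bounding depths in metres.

Compute the density gradient over each adjacent pair:
  64–69 m: Δρ/Δz = 0.20/5 = 0.040 kg m⁻⁴
  69–92 m: Δρ/Δz = 0.43/23 = 0.019 kg m⁻⁴
  92–106 m: Δρ/Δz = 0.11/14 = 7.9 × 10⁻³ kg m⁻⁴
  106–207 m: Δρ/Δz = 2.28/101 = 0.023 kg m⁻⁴
  207–229 m: Δρ/Δz = 0.45/22 = 0.020 kg m⁻⁴
The largest gradient is in the 64–69 m interval — the pycnocline.

64–69 m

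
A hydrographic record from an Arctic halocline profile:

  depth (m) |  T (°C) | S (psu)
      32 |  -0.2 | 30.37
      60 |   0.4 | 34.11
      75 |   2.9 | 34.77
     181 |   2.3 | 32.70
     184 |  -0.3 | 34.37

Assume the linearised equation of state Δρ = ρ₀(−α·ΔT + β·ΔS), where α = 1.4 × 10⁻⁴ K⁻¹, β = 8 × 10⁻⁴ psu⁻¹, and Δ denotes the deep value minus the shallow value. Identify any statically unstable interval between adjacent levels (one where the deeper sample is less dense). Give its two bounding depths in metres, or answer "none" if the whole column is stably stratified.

75–181 m

Evaluate Δρ/ρ₀ = −αΔT + βΔS across each adjacent pair:
  32–60 m: −αΔT+βΔS = −(1.4 × 10⁻⁴)(+0.6)+(8 × 10⁻⁴)(+3.74) = 2.9 × 10⁻³ → stable
  60–75 m: −αΔT+βΔS = −(1.4 × 10⁻⁴)(+2.5)+(8 × 10⁻⁴)(+0.66) = 1.8 × 10⁻⁴ → stable
  75–181 m: −αΔT+βΔS = −(1.4 × 10⁻⁴)(-0.6)+(8 × 10⁻⁴)(-2.07) = -1.6 × 10⁻³ → UNSTABLE
  181–184 m: −αΔT+βΔS = −(1.4 × 10⁻⁴)(-2.6)+(8 × 10⁻⁴)(+1.67) = 1.7 × 10⁻³ → stable
The 75–181 m interval has Δρ < 0: lighter water underlies denser water.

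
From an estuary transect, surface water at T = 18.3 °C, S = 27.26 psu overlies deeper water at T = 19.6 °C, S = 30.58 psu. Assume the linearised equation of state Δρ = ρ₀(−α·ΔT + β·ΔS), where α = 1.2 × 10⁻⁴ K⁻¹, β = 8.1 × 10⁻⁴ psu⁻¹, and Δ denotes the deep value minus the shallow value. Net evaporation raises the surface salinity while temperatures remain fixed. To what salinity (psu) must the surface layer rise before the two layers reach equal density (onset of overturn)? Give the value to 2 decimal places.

Neutral buoyancy requires −α(T_deep − T_surf) + β(S_deep − S_surf′) = 0.
S_surf′ = S_deep − (α/β)·ΔT = 30.58 − (1.2 × 10⁻⁴/8.1 × 10⁻⁴)·(+1.3) = 30.3874 psu.
Increase required: 30.3874 − 27.26 = 3.1274 psu.

30.39 psu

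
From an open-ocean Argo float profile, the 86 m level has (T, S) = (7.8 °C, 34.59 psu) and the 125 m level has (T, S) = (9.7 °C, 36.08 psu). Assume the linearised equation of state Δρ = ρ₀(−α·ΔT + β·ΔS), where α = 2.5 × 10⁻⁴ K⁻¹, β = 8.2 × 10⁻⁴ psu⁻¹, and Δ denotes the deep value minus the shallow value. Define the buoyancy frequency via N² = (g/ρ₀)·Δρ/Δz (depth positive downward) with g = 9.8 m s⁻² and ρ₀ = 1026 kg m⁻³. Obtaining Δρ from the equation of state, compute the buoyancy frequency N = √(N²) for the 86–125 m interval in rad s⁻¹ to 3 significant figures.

ΔT = +1.9 K, ΔS = +1.49 psu (deep − shallow).
Δρ/ρ₀ = −αΔT + βΔS = -4.75 × 10⁻⁴ + 1.2218 × 10⁻³ = 7.468 × 10⁻⁴, so Δρ ≈ 0.7662 kg m⁻³.
N² = (g/ρ₀)·Δρ/Δz = g·(Δρ/ρ₀)/Δz = 9.8 × 7.468 × 10⁻⁴ / 39 = 1.8766 × 10⁻⁴ s⁻².
N = √(1.8766 × 10⁻⁴) = 0.013699 rad s⁻¹ ≈ 0.0137 rad s⁻¹.

0.0137 rad s⁻¹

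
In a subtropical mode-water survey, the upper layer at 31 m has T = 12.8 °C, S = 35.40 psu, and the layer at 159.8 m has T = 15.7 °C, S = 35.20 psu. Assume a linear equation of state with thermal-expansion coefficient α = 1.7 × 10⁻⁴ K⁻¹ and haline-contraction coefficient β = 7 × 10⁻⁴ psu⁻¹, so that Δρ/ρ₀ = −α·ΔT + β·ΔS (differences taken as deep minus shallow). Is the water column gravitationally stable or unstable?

ΔT = 15.7 − 12.8 = +2.9 K and ΔS = 35.20 − 35.40 = -0.20 psu (deep − shallow).
−αΔT = -4.93 × 10⁻⁴; βΔS = -1.40 × 10⁻⁴; sum Δρ/ρ₀ = -6.33 × 10⁻⁴.
Δρ/ρ₀ < 0, so Δρ < 0: deeper water is lighter → statically unstable; the column would overturn.

unstable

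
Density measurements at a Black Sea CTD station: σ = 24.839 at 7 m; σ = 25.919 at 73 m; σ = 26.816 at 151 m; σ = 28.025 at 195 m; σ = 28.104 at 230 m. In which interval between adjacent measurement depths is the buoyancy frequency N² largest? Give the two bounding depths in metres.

151–195 m

Compute the density gradient over each adjacent pair:
  7–73 m: Δρ/Δz = 1.080/66 = 0.016 kg m⁻⁴
  73–151 m: Δρ/Δz = 0.897/78 = 0.011 kg m⁻⁴
  151–195 m: Δρ/Δz = 1.209/44 = 0.027 kg m⁻⁴
  195–230 m: Δρ/Δz = 0.079/35 = 2.3 × 10⁻³ kg m⁻⁴
The largest gradient is in the 151–195 m interval — the pycnocline.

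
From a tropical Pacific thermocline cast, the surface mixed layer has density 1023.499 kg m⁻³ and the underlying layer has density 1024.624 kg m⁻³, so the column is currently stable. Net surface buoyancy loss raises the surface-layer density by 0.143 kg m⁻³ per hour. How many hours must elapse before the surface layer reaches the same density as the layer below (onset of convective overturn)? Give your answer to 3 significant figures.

7.87 hours

Density deficit of the surface layer: 1024.624 − 1023.499 = 1.125 kg m⁻³.
Required change = 1.125 / 0.143 = 7.87 hours.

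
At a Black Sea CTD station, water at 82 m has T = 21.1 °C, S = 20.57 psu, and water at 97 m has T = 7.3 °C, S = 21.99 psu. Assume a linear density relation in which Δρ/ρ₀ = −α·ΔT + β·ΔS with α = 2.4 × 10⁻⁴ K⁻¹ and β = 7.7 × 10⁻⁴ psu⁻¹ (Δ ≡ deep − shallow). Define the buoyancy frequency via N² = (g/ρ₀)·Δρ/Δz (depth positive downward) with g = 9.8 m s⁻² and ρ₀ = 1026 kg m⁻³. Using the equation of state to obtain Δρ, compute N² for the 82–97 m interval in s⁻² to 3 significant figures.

2.88 × 10⁻³ s⁻²

ΔT = -13.8 K, ΔS = +1.42 psu (deep − shallow).
Δρ/ρ₀ = −αΔT + βΔS = 3.312 × 10⁻³ + 1.0934 × 10⁻³ = 4.4054 × 10⁻³, so Δρ ≈ 4.520 kg m⁻³.
N² = (g/ρ₀)·Δρ/Δz = g·(Δρ/ρ₀)/Δz = 9.8 × 4.4054 × 10⁻³ / 15 = 2.8782 × 10⁻³ s⁻² ≈ 2.88 × 10⁻³ s⁻².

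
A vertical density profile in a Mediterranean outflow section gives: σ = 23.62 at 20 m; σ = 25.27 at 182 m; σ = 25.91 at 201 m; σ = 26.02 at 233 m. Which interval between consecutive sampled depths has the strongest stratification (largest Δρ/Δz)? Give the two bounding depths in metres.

182–201 m

Compute the density gradient over each adjacent pair:
  20–182 m: Δρ/Δz = 1.65/162 = 0.010 kg m⁻⁴
  182–201 m: Δρ/Δz = 0.64/19 = 0.034 kg m⁻⁴
  201–233 m: Δρ/Δz = 0.11/32 = 3.4 × 10⁻³ kg m⁻⁴
The largest gradient is in the 182–201 m interval — the pycnocline.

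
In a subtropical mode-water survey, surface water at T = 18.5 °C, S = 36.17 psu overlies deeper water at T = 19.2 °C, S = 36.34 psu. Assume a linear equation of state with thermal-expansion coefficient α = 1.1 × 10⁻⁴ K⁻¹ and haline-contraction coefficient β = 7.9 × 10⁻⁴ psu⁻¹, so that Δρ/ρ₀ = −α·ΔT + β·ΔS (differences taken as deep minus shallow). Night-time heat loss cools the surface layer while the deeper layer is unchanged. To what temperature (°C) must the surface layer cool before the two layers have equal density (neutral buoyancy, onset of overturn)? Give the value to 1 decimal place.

Neutral buoyancy requires Δρ = 0, i.e. −α(T_deep − T_surf′) + β(S_deep − S_surf) = 0.
T_surf′ = T_deep − (β/α)·ΔS = 19.2 − (7.9 × 10⁻⁴/1.1 × 10⁻⁴)·(+0.17) = 17.979 °C.
Cooling required: 18.5 − (17.979) = 0.521 °C.

18.0 °C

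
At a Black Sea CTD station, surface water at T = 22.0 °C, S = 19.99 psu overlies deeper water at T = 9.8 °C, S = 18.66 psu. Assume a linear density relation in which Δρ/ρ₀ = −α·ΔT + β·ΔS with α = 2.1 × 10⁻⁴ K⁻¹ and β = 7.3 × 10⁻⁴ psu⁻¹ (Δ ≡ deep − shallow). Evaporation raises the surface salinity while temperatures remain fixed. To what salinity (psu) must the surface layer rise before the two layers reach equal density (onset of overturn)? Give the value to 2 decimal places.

Neutral buoyancy requires −α(T_deep − T_surf) + β(S_deep − S_surf′) = 0.
S_surf′ = S_deep − (α/β)·ΔT = 18.66 − (2.1 × 10⁻⁴/7.3 × 10⁻⁴)·(-12.2) = 22.1696 psu.
Increase required: 22.1696 − 19.99 = 2.1796 psu.

22.17 psu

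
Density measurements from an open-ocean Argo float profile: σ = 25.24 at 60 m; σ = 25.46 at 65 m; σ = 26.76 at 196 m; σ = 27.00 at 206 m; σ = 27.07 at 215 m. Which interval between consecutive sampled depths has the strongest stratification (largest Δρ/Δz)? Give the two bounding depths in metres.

Compute the density gradient over each adjacent pair:
  60–65 m: Δρ/Δz = 0.22/5 = 0.044 kg m⁻⁴
  65–196 m: Δρ/Δz = 1.30/131 = 9.9 × 10⁻³ kg m⁻⁴
  196–206 m: Δρ/Δz = 0.24/10 = 0.024 kg m⁻⁴
  206–215 m: Δρ/Δz = 0.07/9 = 7.8 × 10⁻³ kg m⁻⁴
The largest gradient is in the 60–65 m interval — the pycnocline.

60–65 m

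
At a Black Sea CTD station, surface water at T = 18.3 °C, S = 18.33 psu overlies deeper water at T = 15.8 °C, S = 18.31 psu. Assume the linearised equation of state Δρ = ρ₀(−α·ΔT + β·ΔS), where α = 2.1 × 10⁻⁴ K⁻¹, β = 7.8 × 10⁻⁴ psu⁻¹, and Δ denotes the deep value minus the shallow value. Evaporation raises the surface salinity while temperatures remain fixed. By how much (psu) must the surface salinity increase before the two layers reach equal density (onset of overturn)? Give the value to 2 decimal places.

0.65 psu

Neutral buoyancy requires −α(T_deep − T_surf) + β(S_deep − S_surf′) = 0.
S_surf′ = S_deep − (α/β)·ΔT = 18.31 − (2.1 × 10⁻⁴/7.8 × 10⁻⁴)·(-2.5) = 18.9831 psu.
Increase required: 18.9831 − 18.33 = 0.6531 psu.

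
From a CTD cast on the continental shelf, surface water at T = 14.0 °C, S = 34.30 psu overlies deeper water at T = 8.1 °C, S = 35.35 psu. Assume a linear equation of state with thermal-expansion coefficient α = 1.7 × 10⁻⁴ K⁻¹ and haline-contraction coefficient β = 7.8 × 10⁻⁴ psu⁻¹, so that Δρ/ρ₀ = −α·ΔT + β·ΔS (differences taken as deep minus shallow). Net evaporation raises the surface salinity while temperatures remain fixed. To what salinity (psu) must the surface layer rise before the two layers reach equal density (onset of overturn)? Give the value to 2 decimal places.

36.64 psu

Neutral buoyancy requires −α(T_deep − T_surf) + β(S_deep − S_surf′) = 0.
S_surf′ = S_deep − (α/β)·ΔT = 35.35 − (1.7 × 10⁻⁴/7.8 × 10⁻⁴)·(-5.9) = 36.6359 psu.
Increase required: 36.6359 − 34.30 = 2.3359 psu.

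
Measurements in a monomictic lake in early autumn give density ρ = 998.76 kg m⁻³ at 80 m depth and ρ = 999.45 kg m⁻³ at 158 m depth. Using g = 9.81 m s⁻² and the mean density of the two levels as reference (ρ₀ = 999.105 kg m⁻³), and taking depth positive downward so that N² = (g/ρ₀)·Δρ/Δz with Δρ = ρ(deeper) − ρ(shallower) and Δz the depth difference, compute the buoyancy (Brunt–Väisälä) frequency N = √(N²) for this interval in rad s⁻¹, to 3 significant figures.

9.32 × 10⁻³ rad s⁻¹

Δρ = 999.45 − 998.76 = 0.69 kg m⁻³ over Δz = 158 − 80 = 78 m.
N² = (9.81/999.105) × (0.69/78) = 8.6859 × 10⁻⁵ s⁻².
N = √(8.6859 × 10⁻⁵) = 9.3198 × 10⁻³ rad s⁻¹ ≈ 9.32 × 10⁻³ rad s⁻¹.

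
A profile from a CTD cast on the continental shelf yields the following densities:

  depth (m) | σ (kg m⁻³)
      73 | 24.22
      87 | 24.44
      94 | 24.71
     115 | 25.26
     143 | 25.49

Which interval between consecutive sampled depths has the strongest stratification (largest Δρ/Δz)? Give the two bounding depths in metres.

Compute the density gradient over each adjacent pair:
  73–87 m: Δρ/Δz = 0.22/14 = 0.016 kg m⁻⁴
  87–94 m: Δρ/Δz = 0.27/7 = 0.039 kg m⁻⁴
  94–115 m: Δρ/Δz = 0.55/21 = 0.026 kg m⁻⁴
  115–143 m: Δρ/Δz = 0.23/28 = 8.2 × 10⁻³ kg m⁻⁴
The largest gradient is in the 87–94 m interval — the pycnocline.

87–94 m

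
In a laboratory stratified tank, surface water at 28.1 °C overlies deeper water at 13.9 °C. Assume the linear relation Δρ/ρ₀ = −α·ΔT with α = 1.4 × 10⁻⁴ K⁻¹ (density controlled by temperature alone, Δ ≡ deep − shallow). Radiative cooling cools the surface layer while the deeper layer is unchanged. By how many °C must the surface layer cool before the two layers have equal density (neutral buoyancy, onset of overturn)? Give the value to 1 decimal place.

With temperature the only control, equal density requires T_surf′ = T_deep.
T_surf′ = 13.9 °C.
Cooling required: 28.1 − 13.9 = 14.2 °C.

14.2 °C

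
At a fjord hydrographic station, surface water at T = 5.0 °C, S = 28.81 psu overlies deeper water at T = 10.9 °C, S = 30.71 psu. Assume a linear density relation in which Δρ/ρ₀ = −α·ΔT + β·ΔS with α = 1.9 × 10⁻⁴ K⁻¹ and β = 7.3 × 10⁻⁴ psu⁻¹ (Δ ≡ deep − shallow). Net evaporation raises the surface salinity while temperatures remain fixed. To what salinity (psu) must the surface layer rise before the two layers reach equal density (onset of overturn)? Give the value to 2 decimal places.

29.17 psu

Neutral buoyancy requires −α(T_deep − T_surf) + β(S_deep − S_surf′) = 0.
S_surf′ = S_deep − (α/β)·ΔT = 30.71 − (1.9 × 10⁻⁴/7.3 × 10⁻⁴)·(+5.9) = 29.1744 psu.
Increase required: 29.1744 − 28.81 = 0.3644 psu.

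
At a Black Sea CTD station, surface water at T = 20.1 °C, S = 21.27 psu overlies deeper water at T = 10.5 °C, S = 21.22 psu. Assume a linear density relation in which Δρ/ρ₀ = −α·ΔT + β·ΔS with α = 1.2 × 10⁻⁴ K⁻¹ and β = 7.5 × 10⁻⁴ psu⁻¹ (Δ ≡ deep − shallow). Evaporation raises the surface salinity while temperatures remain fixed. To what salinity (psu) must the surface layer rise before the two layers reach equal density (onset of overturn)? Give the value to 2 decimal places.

22.76 psu

Neutral buoyancy requires −α(T_deep − T_surf) + β(S_deep − S_surf′) = 0.
S_surf′ = S_deep − (α/β)·ΔT = 21.22 − (1.2 × 10⁻⁴/7.5 × 10⁻⁴)·(-9.6) = 22.7560 psu.
Increase required: 22.7560 − 21.27 = 1.4860 psu.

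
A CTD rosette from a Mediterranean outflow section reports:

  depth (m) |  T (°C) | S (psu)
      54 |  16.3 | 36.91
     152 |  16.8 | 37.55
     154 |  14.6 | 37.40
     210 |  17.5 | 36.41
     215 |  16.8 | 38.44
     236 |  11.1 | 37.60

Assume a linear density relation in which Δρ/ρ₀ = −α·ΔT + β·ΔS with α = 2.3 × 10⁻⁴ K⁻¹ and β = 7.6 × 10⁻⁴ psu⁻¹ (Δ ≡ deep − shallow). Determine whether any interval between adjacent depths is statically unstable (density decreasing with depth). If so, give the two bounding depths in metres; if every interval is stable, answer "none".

154–210 m

Evaluate Δρ/ρ₀ = −αΔT + βΔS across each adjacent pair:
  54–152 m: −αΔT+βΔS = −(2.3 × 10⁻⁴)(+0.5)+(7.6 × 10⁻⁴)(+0.64) = 3.7 × 10⁻⁴ → stable
  152–154 m: −αΔT+βΔS = −(2.3 × 10⁻⁴)(-2.2)+(7.6 × 10⁻⁴)(-0.15) = 3.9 × 10⁻⁴ → stable
  154–210 m: −αΔT+βΔS = −(2.3 × 10⁻⁴)(+2.9)+(7.6 × 10⁻⁴)(-0.99) = -1.4 × 10⁻³ → UNSTABLE
  210–215 m: −αΔT+βΔS = −(2.3 × 10⁻⁴)(-0.7)+(7.6 × 10⁻⁴)(+2.03) = 1.7 × 10⁻³ → stable
  215–236 m: −αΔT+βΔS = −(2.3 × 10⁻⁴)(-5.7)+(7.6 × 10⁻⁴)(-0.84) = 6.7 × 10⁻⁴ → stable
The 154–210 m interval has Δρ < 0: lighter water underlies denser water.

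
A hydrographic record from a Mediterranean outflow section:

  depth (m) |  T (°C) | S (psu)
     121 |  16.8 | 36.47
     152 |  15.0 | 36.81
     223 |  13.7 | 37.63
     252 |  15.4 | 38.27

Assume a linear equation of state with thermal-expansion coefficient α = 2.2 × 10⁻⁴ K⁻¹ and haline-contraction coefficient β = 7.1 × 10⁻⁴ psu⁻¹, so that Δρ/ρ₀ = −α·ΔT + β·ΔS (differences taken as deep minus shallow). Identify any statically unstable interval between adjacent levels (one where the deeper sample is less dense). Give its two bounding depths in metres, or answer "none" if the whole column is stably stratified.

Evaluate Δρ/ρ₀ = −αΔT + βΔS across each adjacent pair:
  121–152 m: −αΔT+βΔS = −(2.2 × 10⁻⁴)(-1.8)+(7.1 × 10⁻⁴)(+0.34) = 6.4 × 10⁻⁴ → stable
  152–223 m: −αΔT+βΔS = −(2.2 × 10⁻⁴)(-1.3)+(7.1 × 10⁻⁴)(+0.82) = 8.7 × 10⁻⁴ → stable
  223–252 m: −αΔT+βΔS = −(2.2 × 10⁻⁴)(+1.7)+(7.1 × 10⁻⁴)(+0.64) = 8.0 × 10⁻⁵ → stable
Every interval has Δρ > 0: the column is stably stratified throughout.

none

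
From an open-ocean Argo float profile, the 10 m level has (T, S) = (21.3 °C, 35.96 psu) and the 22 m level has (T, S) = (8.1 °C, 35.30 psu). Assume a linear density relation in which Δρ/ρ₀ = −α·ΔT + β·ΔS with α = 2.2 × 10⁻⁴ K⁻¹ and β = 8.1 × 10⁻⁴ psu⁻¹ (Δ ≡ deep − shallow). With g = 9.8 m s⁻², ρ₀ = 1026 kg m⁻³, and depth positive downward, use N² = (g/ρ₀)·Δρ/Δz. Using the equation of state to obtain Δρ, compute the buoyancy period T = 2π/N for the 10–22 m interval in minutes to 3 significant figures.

ΔT = -13.2 K, ΔS = -0.66 psu (deep − shallow).
Δρ/ρ₀ = −αΔT + βΔS = 2.904 × 10⁻³ − 5.346 × 10⁻⁴ = 2.3694 × 10⁻³, so Δρ ≈ 2.431 kg m⁻³.
N² = (g/ρ₀)·Δρ/Δz = g·(Δρ/ρ₀)/Δz = 9.8 × 2.3694 × 10⁻³ / 12 = 1.9350 × 10⁻³ s⁻².
N = √(1.9350 × 10⁻³) = 0.043989 rad s⁻¹ → T = 2π/N = 142.84 s = 2.3807 min ≈ 2.38 min.

2.38 min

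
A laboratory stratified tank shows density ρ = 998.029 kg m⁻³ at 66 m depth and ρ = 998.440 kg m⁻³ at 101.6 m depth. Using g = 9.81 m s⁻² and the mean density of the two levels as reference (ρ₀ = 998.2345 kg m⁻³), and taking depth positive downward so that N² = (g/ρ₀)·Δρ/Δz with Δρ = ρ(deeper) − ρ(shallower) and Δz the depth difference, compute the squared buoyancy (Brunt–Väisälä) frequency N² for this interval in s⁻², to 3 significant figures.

Δρ = 998.440 − 998.029 = 0.411 kg m⁻³ over Δz = 101.6 − 66 = 35.6 m.
N² = (9.81/998.2345) × (0.411/35.6) = 1.1346 × 10⁻⁴ s⁻² ≈ 1.13 × 10⁻⁴ s⁻².

1.13 × 10⁻⁴ s⁻²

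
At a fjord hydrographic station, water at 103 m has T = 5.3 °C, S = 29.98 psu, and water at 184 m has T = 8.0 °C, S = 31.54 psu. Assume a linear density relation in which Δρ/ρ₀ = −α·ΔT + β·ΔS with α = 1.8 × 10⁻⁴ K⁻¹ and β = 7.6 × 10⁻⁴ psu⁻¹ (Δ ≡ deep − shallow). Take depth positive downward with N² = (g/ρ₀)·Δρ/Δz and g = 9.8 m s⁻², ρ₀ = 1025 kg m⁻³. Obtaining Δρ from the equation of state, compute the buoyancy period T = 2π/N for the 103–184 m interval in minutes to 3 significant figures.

11.4 min

ΔT = +2.7 K, ΔS = +1.56 psu (deep − shallow).
Δρ/ρ₀ = −αΔT + βΔS = -4.86 × 10⁻⁴ + 1.1856 × 10⁻³ = 6.996 × 10⁻⁴, so Δρ ≈ 0.7171 kg m⁻³.
N² = (g/ρ₀)·Δρ/Δz = g·(Δρ/ρ₀)/Δz = 9.8 × 6.996 × 10⁻⁴ / 81 = 8.4643 × 10⁻⁵ s⁻².
N = √(8.4643 × 10⁻⁵) = 9.2002 × 10⁻³ rad s⁻¹ → T = 2π/N = 682.94 s = 11.382 min ≈ 11.4 min.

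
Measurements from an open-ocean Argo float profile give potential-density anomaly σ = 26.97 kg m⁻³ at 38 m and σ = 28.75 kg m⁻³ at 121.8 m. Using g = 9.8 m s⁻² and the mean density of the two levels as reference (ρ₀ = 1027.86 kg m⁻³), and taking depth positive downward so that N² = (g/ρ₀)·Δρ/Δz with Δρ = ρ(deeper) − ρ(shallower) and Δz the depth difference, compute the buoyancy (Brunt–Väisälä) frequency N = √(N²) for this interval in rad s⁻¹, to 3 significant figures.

Δρ = 1028.75 − 1026.97 = 1.78 kg m⁻³ over Δz = 121.8 − 38 = 83.8 m.
N² = (9.8/1027.86) × (1.78/83.8) = 2.0252 × 10⁻⁴ s⁻².
N = √(2.0252 × 10⁻⁴) = 0.014231 rad s⁻¹ ≈ 0.0142 rad s⁻¹.

0.0142 rad s⁻¹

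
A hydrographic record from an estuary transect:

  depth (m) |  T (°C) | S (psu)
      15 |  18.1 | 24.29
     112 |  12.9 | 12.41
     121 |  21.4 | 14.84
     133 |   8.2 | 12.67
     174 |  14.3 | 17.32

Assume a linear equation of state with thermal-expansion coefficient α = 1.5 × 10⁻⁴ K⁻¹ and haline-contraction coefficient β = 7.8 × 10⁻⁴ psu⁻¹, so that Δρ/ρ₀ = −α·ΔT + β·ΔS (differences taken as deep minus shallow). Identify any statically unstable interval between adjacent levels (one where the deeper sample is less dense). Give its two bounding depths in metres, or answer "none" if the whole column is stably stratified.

15–112 m

Evaluate Δρ/ρ₀ = −αΔT + βΔS across each adjacent pair:
  15–112 m: −αΔT+βΔS = −(1.5 × 10⁻⁴)(-5.2)+(7.8 × 10⁻⁴)(-11.88) = -8.5 × 10⁻³ → UNSTABLE
  112–121 m: −αΔT+βΔS = −(1.5 × 10⁻⁴)(+8.5)+(7.8 × 10⁻⁴)(+2.43) = 6.2 × 10⁻⁴ → stable
  121–133 m: −αΔT+βΔS = −(1.5 × 10⁻⁴)(-13.2)+(7.8 × 10⁻⁴)(-2.17) = 2.9 × 10⁻⁴ → stable
  133–174 m: −αΔT+βΔS = −(1.5 × 10⁻⁴)(+6.1)+(7.8 × 10⁻⁴)(+4.65) = 2.7 × 10⁻³ → stable
The 15–112 m interval has Δρ < 0: lighter water underlies denser water.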